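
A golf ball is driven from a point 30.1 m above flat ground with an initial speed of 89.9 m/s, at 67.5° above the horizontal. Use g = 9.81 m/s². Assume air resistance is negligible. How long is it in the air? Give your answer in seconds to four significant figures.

vₓ = 89.90 cos 67.5° = 34.40 m/s; v_y0 = 89.90 sin 67.5° = 83.06 m/s.
With up positive and y = 0 at the ground: y(t) = 30.1 + (83.06) t − 4.905 t². Setting y = 0 and taking the positive root: t = [83.06 + √(83.06² + 2·9.81·30.1)] / 9.81 = (83.06 + 86.54) / 9.81 = 17.29 s.

17.29 s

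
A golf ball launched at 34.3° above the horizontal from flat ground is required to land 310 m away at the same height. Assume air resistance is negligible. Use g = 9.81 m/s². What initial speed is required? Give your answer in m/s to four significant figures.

57.15 m/s

Level-ground range: R = v₀² sin(2θ)/g, so v₀ = √(gR / sin 2θ).
v₀ = √(9.81 × 310 / sin 68.60°) = √(3041 / 0.9311) = √3266.3 = 57.15 m/s.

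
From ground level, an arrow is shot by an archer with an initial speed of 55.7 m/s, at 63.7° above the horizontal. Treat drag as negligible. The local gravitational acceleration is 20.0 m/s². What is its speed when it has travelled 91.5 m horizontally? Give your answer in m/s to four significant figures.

34.58 m/s

Components: vₓ = 55.70 cos 63.7° = 24.68 m/s, v_y0 = 55.70 sin 63.7° = 49.93 m/s.
x = vₓ t ⇒ t = 91.5/24.68 = 3.708 s.
Vertical velocity there: v_y = v_y0 − g t = 49.93 − 20.0 × 3.708 = −24.22 m/s.
Speed: √(vₓ² + v_y²) = √(24.68² + 24.22²) = 34.58 m/s.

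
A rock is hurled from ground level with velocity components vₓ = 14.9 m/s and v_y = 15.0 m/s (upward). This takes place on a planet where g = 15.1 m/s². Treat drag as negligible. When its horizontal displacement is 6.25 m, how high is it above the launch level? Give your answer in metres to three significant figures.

4.96 m

Time to reach x = 6.25 m: t = x/vₓ = 6.25/14.90 = 0.4195 s.
Height: y = v_y0 t − ½ g t² = 15.00 × 0.4195 − 7.550 × 0.4195² = 6.292 − 1.328 = 4.964 m.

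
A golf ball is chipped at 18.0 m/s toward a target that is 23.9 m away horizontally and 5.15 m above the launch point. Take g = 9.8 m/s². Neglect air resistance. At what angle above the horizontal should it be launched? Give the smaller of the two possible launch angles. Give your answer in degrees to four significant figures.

Trajectory: y = x tanθ − g x² (1 + tan²θ)/(2v₀²). With x = 23.9, y = 5.15, v₀ = 18.0, g = 9.80:
8.639 tan²θ − 23.9 tanθ + (13.79) = 0.
tanθ = [23.9 ± √(23.9² − 4 × 8.639 × (13.79))] / (2 × 8.639) = (23.9 ± 9.734) / 17.28, giving tanθ = 0.8199 or 1.947.
θ = 39.35° or 62.81°; the smaller is 39.35°.

39.35°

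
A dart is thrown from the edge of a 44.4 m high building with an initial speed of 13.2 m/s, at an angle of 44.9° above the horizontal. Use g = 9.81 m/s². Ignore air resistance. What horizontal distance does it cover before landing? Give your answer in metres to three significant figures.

38.4 m

Resolve: vₓ = 13.20 cos 44.9° = 9.350 m/s and v_y0 = 13.20 sin 44.9° = 9.318 m/s.
The projectile lands when y = 44.4 + (9.318) t − ½·9.81·t² = 0. Positive root: t = (9.318 + √(9.318² + 2·9.81·44.4)) / 9.81 = (9.318 + 30.95) / 9.81 = 4.105 s.
Horizontal distance: R = vₓ t = 9.350 × 4.105 = 38.38 m.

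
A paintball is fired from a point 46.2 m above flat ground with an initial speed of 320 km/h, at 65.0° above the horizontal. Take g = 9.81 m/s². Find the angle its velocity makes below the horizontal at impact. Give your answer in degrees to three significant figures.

66.4°

Convert: 320 km/h = 320/3.6 = 88.89 m/s.
Horizontal component vₓ = 88.89 cos 65.0° = 37.57 m/s; vertical v_y0 = 88.89 sin 65.0° = 80.56 m/s.
Vertical motion (up positive, ground at y = 0): 4.905 t² − (80.56) t − 46.2 = 0, so t = (80.56 + √(80.56² + 2·9.81·46.2)) / 9.81 = (80.56 + 86.00) / 9.81 = 16.98 s.
At impact: v_y = v_y0 − g t = −86.00 m/s; vₓ = 37.57 m/s.
Angle below horizontal: arctan(|v_y|/vₓ) = arctan(86.00/37.57) = 66.40°.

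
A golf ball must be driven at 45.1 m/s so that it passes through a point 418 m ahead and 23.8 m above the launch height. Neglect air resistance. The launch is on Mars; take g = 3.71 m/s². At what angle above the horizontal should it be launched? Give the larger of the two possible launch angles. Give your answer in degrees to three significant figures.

Trajectory: y = x tanθ − g x² (1 + tan²θ)/(2v₀²). With x = 418, y = 23.8, v₀ = 45.1, g = 3.71:
159.3 tan²θ − 418 tanθ + (183.1) = 0.
tanθ = [418 ± √(418² − 4 × 159.3 × (183.1))] / (2 × 159.3) = (418 ± 240.8) / 318.7, giving tanθ = 0.5560 or 2.067.
θ = 29.07° or 64.18°; the larger is 64.18°.

64.2°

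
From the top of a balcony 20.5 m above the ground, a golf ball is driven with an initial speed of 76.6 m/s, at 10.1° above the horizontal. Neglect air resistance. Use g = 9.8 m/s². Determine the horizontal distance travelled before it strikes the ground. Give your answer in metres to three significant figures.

289 m

vₓ = 76.60 cos 10.1° = 75.41 m/s; v_y0 = 76.60 sin 10.1° = 13.43 m/s.
Vertical motion (up positive, ground at y = 0): 4.900 t² − (13.43) t − 20.5 = 0, so t = (13.43 + √(13.43² + 2·9.80·20.5)) / 9.80 = (13.43 + 24.13) / 9.80 = 3.833 s.
Horizontal distance: R = vₓ t = 75.41 × 3.833 = 289.1 m.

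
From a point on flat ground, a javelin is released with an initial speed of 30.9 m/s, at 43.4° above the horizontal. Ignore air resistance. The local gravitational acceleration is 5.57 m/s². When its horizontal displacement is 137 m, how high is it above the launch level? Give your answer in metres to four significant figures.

Components: vₓ = 30.90 cos 43.4° = 22.45 m/s, v_y0 = 30.90 sin 43.4° = 21.23 m/s.
x = vₓ t ⇒ t = 137/22.45 = 6.102 s.
Height: y = v_y0 t − ½ g t² = 21.23 × 6.102 − 2.785 × 6.102² = 129.6 − 103.7 = 25.85 m.

25.85 m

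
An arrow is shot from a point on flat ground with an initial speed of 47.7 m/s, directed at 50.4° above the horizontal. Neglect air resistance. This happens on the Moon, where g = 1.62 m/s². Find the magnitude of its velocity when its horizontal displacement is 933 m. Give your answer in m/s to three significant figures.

Horizontal component vₓ = 47.70 cos 50.4° = 30.41 m/s; vertical v_y0 = 47.70 sin 50.4° = 36.75 m/s.
At x = 933 m, t = x/vₓ = 933/30.41 = 30.69 s.
Vertical velocity there: v_y = v_y0 − g t = 36.75 − 1.62 × 30.69 = −12.96 m/s.
Speed: √(vₓ² + v_y²) = √(30.41² + 12.96²) = 33.05 m/s.

33.1 m/s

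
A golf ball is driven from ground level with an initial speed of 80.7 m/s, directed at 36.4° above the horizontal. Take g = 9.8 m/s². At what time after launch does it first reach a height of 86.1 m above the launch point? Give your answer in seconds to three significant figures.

Horizontal component vₓ = 80.70 cos 36.4° = 64.95 m/s; vertical v_y0 = 80.70 sin 36.4° = 47.89 m/s.
Require v_y0 t − ½ g t² = 86.1, i.e. 4.900 t² − 47.89 t + 86.1 = 0.
t = [47.89 ± √(47.89² − 2·9.80·86.1)] / 9.80 = (47.89 ± 24.61) / 9.80, so t = 2.375 s or t = 7.398 s.
The first (ascending) time is 2.375 s.

2.38 s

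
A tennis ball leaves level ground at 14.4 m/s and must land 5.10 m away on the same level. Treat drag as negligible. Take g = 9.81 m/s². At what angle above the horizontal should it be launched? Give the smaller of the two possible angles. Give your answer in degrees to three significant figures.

Level-ground range R = v₀² sin(2θ)/g ⇒ sin(2θ) = gR/v₀² = 9.81 × 5.10 / 14.4² = 0.2413.
2θ = 13.96° or 180° − 13.96° = 166.0°, so θ = 6.981° or 83.02°.
The smaller angle is 6.981°.

6.98°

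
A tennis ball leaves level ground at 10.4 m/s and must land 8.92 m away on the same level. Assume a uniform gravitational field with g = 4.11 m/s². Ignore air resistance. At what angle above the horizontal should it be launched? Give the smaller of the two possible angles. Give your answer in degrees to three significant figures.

9.91°

Level-ground range R = v₀² sin(2θ)/g ⇒ sin(2θ) = gR/v₀² = 4.11 × 8.92 / 10.4² = 0.3390.
2θ = 19.81° or 180° − 19.81° = 160.2°, so θ = 9.907° or 80.09°.
The smaller angle is 9.907°.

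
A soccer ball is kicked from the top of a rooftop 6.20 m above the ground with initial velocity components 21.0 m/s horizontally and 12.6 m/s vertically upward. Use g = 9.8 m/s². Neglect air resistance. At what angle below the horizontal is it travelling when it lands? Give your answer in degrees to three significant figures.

With up positive and y = 0 at the ground: y(t) = 6.20 + (12.60) t − 4.900 t². Setting y = 0 and taking the positive root: t = [12.60 + √(12.60² + 2·9.80·6.20)] / 9.80 = (12.60 + 16.74) / 9.80 = 2.994 s.
At impact: v_y = v_y0 − g t = −16.74 m/s; vₓ = 21.00 m/s.
Angle below horizontal: arctan(|v_y|/vₓ) = arctan(16.74/21.00) = 38.56°.

38.6°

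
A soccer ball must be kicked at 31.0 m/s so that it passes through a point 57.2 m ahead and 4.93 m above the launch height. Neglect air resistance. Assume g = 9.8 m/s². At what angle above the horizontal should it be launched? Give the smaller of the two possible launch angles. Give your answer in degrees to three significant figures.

Trajectory: y = x tanθ − g x² (1 + tan²θ)/(2v₀²). With x = 57.2, y = 4.93, v₀ = 31.0, g = 9.80:
16.68 tan²θ − 57.2 tanθ + (21.61) = 0.
tanθ = [57.2 ± √(57.2² − 4 × 16.68 × (21.61))] / (2 × 16.68) = (57.2 ± 42.77) / 33.37, giving tanθ = 0.4324 or 2.996.
θ = 23.38° or 71.54°; the smaller is 23.38°.

23.4°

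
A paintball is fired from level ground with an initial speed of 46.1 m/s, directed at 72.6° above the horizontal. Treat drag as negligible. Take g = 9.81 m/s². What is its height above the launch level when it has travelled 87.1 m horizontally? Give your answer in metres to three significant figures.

82.1 m

Horizontal component vₓ = 46.10 cos 72.6° = 13.79 m/s; vertical v_y0 = 46.10 sin 72.6° = 43.99 m/s.
x = vₓ t ⇒ t = 87.1/13.79 = 6.318 s.
Height: y = v_y0 t − ½ g t² = 43.99 × 6.318 − 4.905 × 6.318² = 277.9 − 195.8 = 82.14 m.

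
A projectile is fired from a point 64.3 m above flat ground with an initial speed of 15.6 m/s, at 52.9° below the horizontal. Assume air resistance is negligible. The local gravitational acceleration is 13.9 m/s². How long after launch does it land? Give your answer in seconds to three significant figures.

vₓ = 15.60 cos 52.9° = 9.410 m/s; v_y0 = −12.44 m/s (downward).
With up positive and y = 0 at the ground: y(t) = 64.3 + (−12.44) t − 6.950 t². Setting y = 0 and taking the positive root: t = [−12.44 + √(12.44² + 2·13.9·64.3)] / 13.9 = (−12.44 + 44.07) / 13.9 = 2.276 s.

2.28 s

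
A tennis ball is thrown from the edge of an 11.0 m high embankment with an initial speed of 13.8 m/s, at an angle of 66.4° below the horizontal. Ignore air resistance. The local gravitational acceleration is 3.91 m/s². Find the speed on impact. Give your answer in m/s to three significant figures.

16.6 m/s

Resolve: vₓ = 13.80 cos 66.4° = 5.525 m/s and v_y0 = −12.65 m/s (downward).
The projectile lands when y = 11.0 + (−12.65) t − ½·3.91·t² = 0. Positive root: t = (−12.65 + √(12.65² + 2·3.91·11.0)) / 3.91 = (−12.65 + 15.68) / 3.91 = 0.7766 s.
Vertical velocity at impact: v_y = v_y0 − g t = −12.65 − 3.91 × 0.7766 = −15.68 m/s.
Speed: |v| = √(vₓ² + v_y²) = √(5.525² + 15.68²) = 16.63 m/s.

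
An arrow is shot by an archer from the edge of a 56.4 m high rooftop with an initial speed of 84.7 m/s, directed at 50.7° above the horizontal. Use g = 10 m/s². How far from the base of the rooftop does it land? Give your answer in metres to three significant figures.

vₓ = 84.70 cos 50.7° = 53.65 m/s; v_y0 = 84.70 sin 50.7° = 65.54 m/s.
Vertical motion (up positive, ground at y = 0): 5.000 t² − (65.54) t − 56.4 = 0, so t = (65.54 + √(65.54² + 2·10.0·56.4)) / 10.0 = (65.54 + 73.65) / 10.0 = 13.92 s.
Horizontal distance: R = vₓ t = 53.65 × 13.92 = 746.7 m.

747 m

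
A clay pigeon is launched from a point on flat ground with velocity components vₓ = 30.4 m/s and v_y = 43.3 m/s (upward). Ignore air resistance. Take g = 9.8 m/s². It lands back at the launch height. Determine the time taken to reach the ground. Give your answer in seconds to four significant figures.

Landing at launch height ⇒ T = 2 v_y0 / g = 2 × 43.30 / 9.80 = 8.837 s.

8.837 s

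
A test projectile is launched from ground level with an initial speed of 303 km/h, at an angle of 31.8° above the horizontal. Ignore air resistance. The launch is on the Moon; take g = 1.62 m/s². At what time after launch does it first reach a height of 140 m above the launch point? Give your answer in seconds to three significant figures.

3.36 s

Convert: 303 km/h = 303/3.6 = 84.17 m/s.
Resolve: vₓ = 84.17 cos 31.8° = 71.53 m/s and v_y0 = 84.17 sin 31.8° = 44.35 m/s.
Require v_y0 t − ½ g t² = 140, i.e. 0.8100 t² − 44.35 t + 140 = 0.
Quadratic formula: t = (44.35 ± √1513.5) / 1.62 = (44.35 ± 38.90) / 1.62 → t = 3.363 s or 51.39 s.
The first (ascending) time is 3.363 s.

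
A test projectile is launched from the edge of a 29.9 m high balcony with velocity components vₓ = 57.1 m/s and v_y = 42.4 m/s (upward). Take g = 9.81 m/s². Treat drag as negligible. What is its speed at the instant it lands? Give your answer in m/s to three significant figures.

75.1 m/s

The projectile lands when y = 29.9 + (42.40) t − ½·9.81·t² = 0. Positive root: t = (42.40 + √(42.40² + 2·9.81·29.9)) / 9.81 = (42.40 + 48.83) / 9.81 = 9.300 s.
Vertical velocity at impact: v_y = v_y0 − g t = 42.40 − 9.81 × 9.300 = −48.83 m/s.
Speed: |v| = √(vₓ² + v_y²) = √(57.10² + 48.83²) = 75.13 m/s.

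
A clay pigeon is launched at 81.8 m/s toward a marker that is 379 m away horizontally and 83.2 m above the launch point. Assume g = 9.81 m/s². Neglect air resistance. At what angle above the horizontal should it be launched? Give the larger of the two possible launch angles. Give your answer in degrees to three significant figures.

71.6°

Trajectory: y = x tanθ − g x² (1 + tan²θ)/(2v₀²). With x = 379, y = 83.2, v₀ = 81.8, g = 9.81:
105.3 tan²θ − 379 tanθ + (188.5) = 0.
tanθ = [379 ± √(379² − 4 × 105.3 × (188.5))] / (2 × 105.3) = (379 ± 253.5) / 210.6, giving tanθ = 0.5961 or 3.003.
θ = 30.80° or 71.58°; the larger is 71.58°.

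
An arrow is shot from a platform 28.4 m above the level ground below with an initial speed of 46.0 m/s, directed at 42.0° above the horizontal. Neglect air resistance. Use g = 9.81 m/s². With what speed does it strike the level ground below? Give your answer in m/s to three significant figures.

Horizontal component vₓ = 46.00 cos 42.0° = 34.18 m/s; vertical v_y0 = 46.00 sin 42.0° = 30.78 m/s.
Vertical motion (up positive, ground at y = 0): 4.905 t² − (30.78) t − 28.4 = 0, so t = (30.78 + √(30.78² + 2·9.81·28.4)) / 9.81 = (30.78 + 38.79) / 9.81 = 7.092 s.
Vertical velocity at impact: v_y = v_y0 − g t = 30.78 − 9.81 × 7.092 = −38.79 m/s.
Speed: |v| = √(vₓ² + v_y²) = √(34.18² + 38.79²) = 51.70 m/s.

51.7 m/s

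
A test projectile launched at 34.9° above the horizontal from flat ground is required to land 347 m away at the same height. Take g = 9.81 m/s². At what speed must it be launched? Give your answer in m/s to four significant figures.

60.23 m/s

Level-ground range: R = v₀² sin(2θ)/g, so v₀ = √(gR / sin 2θ).
v₀ = √(9.81 × 347 / sin 69.80°) = √(3404 / 0.9385) = √3627.2 = 60.23 m/s.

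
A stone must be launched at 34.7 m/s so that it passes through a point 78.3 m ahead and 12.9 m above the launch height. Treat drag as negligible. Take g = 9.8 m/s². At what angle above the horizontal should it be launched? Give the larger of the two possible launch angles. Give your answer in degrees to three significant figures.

68.5°

Trajectory: y = x tanθ − g x² (1 + tan²θ)/(2v₀²). With x = 78.3, y = 12.9, v₀ = 34.7, g = 9.80:
24.95 tan²θ − 78.3 tanθ + (37.85) = 0.
tanθ = [78.3 ± √(78.3² − 4 × 24.95 × (37.85))] / (2 × 24.95) = (78.3 ± 48.51) / 49.90, giving tanθ = 0.5969 or 2.541.
θ = 30.83° or 68.52°; the larger is 68.52°.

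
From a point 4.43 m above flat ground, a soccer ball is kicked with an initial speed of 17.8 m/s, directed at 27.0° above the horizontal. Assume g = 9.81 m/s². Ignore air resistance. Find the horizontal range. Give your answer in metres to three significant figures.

33.0 m

vₓ = 17.80 cos 27.0° = 15.86 m/s; v_y0 = 17.80 sin 27.0° = 8.081 m/s.
Vertical motion (up positive, ground at y = 0): 4.905 t² − (8.081) t − 4.43 = 0, so t = (8.081 + √(8.081² + 2·9.81·4.43)) / 9.81 = (8.081 + 12.34) / 9.81 = 2.081 s.
Horizontal distance: R = vₓ t = 15.86 × 2.081 = 33.01 m.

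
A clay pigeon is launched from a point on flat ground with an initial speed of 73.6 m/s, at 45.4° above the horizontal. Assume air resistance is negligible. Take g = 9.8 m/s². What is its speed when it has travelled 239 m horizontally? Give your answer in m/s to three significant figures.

Horizontal component vₓ = 73.60 cos 45.4° = 51.68 m/s; vertical v_y0 = 73.60 sin 45.4° = 52.41 m/s.
At x = 239 m, t = x/vₓ = 239/51.68 = 4.625 s.
Vertical velocity there: v_y = v_y0 − g t = 52.41 − 9.80 × 4.625 = 7.083 m/s.
Speed: √(vₓ² + v_y²) = √(51.68² + 7.083²) = 52.16 m/s.

52.2 m/s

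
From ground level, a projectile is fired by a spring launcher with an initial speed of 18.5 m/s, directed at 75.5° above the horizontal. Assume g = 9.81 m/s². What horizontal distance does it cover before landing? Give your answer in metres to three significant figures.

Horizontal component vₓ = 18.50 cos 75.5° = 4.632 m/s; vertical v_y0 = 18.50 sin 75.5° = 17.91 m/s.
Time aloft: T = 2 v_y0 / g = 2 × 17.91 / 9.81 = 3.652 s.
Horizontal distance R = vₓ T = 4.632 × 3.652 = 16.91 m.

16.9 m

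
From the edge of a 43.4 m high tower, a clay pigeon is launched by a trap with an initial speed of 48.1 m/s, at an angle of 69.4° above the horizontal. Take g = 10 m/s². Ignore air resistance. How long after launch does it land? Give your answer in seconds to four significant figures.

Resolve: vₓ = 48.10 cos 69.4° = 16.92 m/s and v_y0 = 48.10 sin 69.4° = 45.02 m/s.
The projectile lands when y = 43.4 + (45.02) t − ½·10.0·t² = 0. Positive root: t = (45.02 + √(45.02² + 2·10.0·43.4)) / 10.0 = (45.02 + 53.81) / 10.0 = 9.883 s.

9.883 s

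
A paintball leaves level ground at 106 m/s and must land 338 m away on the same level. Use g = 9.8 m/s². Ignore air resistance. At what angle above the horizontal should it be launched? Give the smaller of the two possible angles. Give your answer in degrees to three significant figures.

Level-ground range R = v₀² sin(2θ)/g ⇒ sin(2θ) = gR/v₀² = 9.80 × 338 / 106² = 0.2948.
2θ = 17.15° or 180° − 17.15° = 162.9°, so θ = 8.573° or 81.43°.
The smaller angle is 8.573°.

8.57°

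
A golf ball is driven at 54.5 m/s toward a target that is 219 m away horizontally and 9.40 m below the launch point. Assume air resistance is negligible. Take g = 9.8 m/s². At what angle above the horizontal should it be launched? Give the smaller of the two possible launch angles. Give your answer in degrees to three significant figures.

20.2°

Trajectory: y = x tanθ − g x² (1 + tan²θ)/(2v₀²). With x = 219, y = −9.40, v₀ = 54.5, g = 9.80:
79.12 tan²θ − 219 tanθ + (69.72) = 0.
tanθ = [219 ± √(219² − 4 × 79.12 × (69.72))] / (2 × 79.12) = (219 ± 160.9) / 158.2, giving tanθ = 0.3670 or 2.401.
θ = 20.15° or 67.39°; the smaller is 20.15°.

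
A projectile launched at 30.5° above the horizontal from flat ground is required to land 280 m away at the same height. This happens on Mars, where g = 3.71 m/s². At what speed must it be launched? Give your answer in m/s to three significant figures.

From R = (v₀² / g) sin 2θ: v₀ = √(gR / sin 2θ).
v₀ = √(3.71 × 280 / sin 61.00°) = √(1039 / 0.8746) = √1187.7 = 34.46 m/s.

34.5 m/s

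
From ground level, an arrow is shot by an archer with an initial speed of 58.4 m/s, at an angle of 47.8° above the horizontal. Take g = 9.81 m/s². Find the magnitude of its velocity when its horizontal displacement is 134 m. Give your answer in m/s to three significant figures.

Components: vₓ = 58.40 cos 47.8° = 39.23 m/s, v_y0 = 58.40 sin 47.8° = 43.26 m/s.
x = vₓ t ⇒ t = 134/39.23 = 3.416 s.
Vertical velocity there: v_y = v_y0 − g t = 43.26 − 9.81 × 3.416 = 9.753 m/s.
Speed: √(vₓ² + v_y²) = √(39.23² + 9.753²) = 40.42 m/s.

40.4 m/s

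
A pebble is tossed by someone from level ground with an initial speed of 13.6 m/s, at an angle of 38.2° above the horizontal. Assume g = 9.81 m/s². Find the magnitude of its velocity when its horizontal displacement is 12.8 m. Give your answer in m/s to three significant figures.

11.2 m/s

Horizontal component vₓ = 13.60 cos 38.2° = 10.69 m/s; vertical v_y0 = 13.60 sin 38.2° = 8.410 m/s.
Time to reach x = 12.8 m: t = x/vₓ = 12.8/10.69 = 1.198 s.
Vertical velocity there: v_y = v_y0 − g t = 8.410 − 9.81 × 1.198 = −3.339 m/s.
Speed: √(vₓ² + v_y²) = √(10.69² + 3.339²) = 11.20 m/s.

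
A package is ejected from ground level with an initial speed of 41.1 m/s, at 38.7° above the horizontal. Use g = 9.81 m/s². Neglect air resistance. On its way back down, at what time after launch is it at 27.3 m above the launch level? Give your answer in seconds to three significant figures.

3.76 s

Resolve: vₓ = 41.10 cos 38.7° = 32.08 m/s and v_y0 = 41.10 sin 38.7° = 25.70 m/s.
Height y(t) = 25.70 t − 4.905 t² = 27.3 gives 4.905 t² − 25.70 t + 27.3 = 0.
Quadratic formula: t = (25.70 ± √124.73) / 9.81 = (25.70 ± 11.17) / 9.81 → t = 1.481 s or 3.758 s.
The descending-branch root is 3.758 s.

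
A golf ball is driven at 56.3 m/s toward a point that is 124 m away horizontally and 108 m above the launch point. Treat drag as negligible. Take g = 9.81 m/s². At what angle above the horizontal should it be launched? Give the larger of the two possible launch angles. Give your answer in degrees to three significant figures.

75.0°

Trajectory: y = x tanθ − g x² (1 + tan²θ)/(2v₀²). With x = 124, y = 108, v₀ = 56.3, g = 9.81:
23.79 tan²θ − 124 tanθ + (131.8) = 0.
tanθ = [124 ± √(124² − 4 × 23.79 × (131.8))] / (2 × 23.79) = (124 ± 53.22) / 47.59, giving tanθ = 1.487 or 3.724.
θ = 56.09° or 74.97°; the larger is 74.97°.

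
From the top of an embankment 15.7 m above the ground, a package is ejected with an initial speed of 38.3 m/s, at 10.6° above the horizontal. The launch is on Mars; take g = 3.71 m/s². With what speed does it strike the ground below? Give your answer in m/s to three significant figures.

39.8 m/s

Horizontal component vₓ = 38.30 cos 10.6° = 37.65 m/s; vertical v_y0 = 38.30 sin 10.6° = 7.045 m/s.
The projectile lands when y = 15.7 + (7.045) t − ½·3.71·t² = 0. Positive root: t = (7.045 + √(7.045² + 2·3.71·15.7)) / 3.71 = (7.045 + 12.89) / 3.71 = 5.373 s.
Vertical velocity at impact: v_y = v_y0 − g t = 7.045 − 3.71 × 5.373 = −12.89 m/s.
Speed: |v| = √(vₓ² + v_y²) = √(37.65² + 12.89²) = 39.79 m/s.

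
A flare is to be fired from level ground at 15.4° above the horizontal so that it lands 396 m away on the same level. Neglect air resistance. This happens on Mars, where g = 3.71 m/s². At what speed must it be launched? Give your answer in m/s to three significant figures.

On level ground R = v₀² sin 2θ / g ⇒ v₀ = √(gR / sin 2θ).
v₀ = √(3.71 × 396 / sin 30.80°) = √(1469 / 0.5120) = √2869.2 = 53.57 m/s.

53.6 m/s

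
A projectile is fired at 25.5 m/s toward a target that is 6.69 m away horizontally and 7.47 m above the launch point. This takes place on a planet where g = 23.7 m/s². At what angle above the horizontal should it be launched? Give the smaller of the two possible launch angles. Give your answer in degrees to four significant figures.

56.66°

Trajectory: y = x tanθ − g x² (1 + tan²θ)/(2v₀²). With x = 6.69, y = 7.47, v₀ = 25.5, g = 23.7:
0.8156 tan²θ − 6.69 tanθ + (8.286) = 0.
tanθ = [6.69 ± √(6.69² − 4 × 0.8156 × (8.286))] / (2 × 0.8156) = (6.69 ± 4.210) / 1.631, giving tanθ = 1.520 or 6.682.
θ = 56.66° or 81.49°; the smaller is 56.66°.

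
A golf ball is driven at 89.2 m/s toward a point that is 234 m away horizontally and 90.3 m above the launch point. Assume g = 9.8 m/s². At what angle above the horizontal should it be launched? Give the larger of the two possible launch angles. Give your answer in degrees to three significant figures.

81.1°

Trajectory: y = x tanθ − g x² (1 + tan²θ)/(2v₀²). With x = 234, y = 90.3, v₀ = 89.2, g = 9.80:
33.72 tan²θ − 234 tanθ + (124.0) = 0.
tanθ = [234 ± √(234² − 4 × 33.72 × (124.0))] / (2 × 33.72) = (234 ± 195.0) / 67.44, giving tanθ = 0.5782 or 6.361.
θ = 30.04° or 81.07°; the larger is 81.07°.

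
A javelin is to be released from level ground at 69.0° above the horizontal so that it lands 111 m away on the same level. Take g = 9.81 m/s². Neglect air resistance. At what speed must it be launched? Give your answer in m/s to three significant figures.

40.3 m/s

From R = (v₀² / g) sin 2θ: v₀ = √(gR / sin 2θ).
v₀ = √(9.81 × 111 / sin 138.0°) = √(1089 / 0.6691) = √1627.4 = 40.34 m/s.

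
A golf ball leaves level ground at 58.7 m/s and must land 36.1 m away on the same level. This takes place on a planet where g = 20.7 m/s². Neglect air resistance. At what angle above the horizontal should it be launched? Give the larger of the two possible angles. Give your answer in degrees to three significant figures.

83.7°

R = v₀² sin 2θ / g gives sin 2θ = gR/v₀² = 20.7·36.1/58.7² = 0.2169.
2θ = 12.53° or 180° − 12.53° = 167.5°, so θ = 6.263° or 83.74°.
The larger angle is 83.74°.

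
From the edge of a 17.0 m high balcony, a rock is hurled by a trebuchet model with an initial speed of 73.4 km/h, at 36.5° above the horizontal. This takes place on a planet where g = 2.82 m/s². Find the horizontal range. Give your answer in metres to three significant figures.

Convert: 73.4 km/h = 73.4/3.6 = 20.39 m/s.
Horizontal component vₓ = 20.39 cos 36.5° = 16.39 m/s; vertical v_y0 = 20.39 sin 36.5° = 12.13 m/s.
The projectile lands when y = 17.0 + (12.13) t − ½·2.82·t² = 0. Positive root: t = (12.13 + √(12.13² + 2·2.82·17.0)) / 2.82 = (12.13 + 15.59) / 2.82 = 9.828 s.
Horizontal distance: R = vₓ t = 16.39 × 9.828 = 161.1 m.

161 m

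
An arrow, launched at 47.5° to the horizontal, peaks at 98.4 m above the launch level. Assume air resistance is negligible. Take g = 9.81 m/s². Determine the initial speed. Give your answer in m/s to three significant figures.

At the peak v_y = 0, so v_y0 = √(2gH) = √(2 × 9.81 × 98.4) = 43.94 m/s.
v_y0 = v₀ sin θ ⇒ v₀ = 43.94 / sin 47.5° = 59.60 m/s.

59.6 m/s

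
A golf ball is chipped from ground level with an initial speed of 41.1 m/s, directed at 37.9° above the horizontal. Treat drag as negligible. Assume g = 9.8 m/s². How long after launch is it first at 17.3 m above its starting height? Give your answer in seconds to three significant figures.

0.814 s

vₓ = 41.10 cos 37.9° = 32.43 m/s; v_y0 = 41.10 sin 37.9° = 25.25 m/s.
Height y(t) = 25.25 t − 4.900 t² = 17.3 gives 4.900 t² − 25.25 t + 17.3 = 0.
t = [25.25 ± √(25.25² − 2·9.80·17.3)] / 9.80 = (25.25 ± 17.27) / 9.80, so t = 0.8137 s or t = 4.339 s.
The first (ascending) time is 0.8137 s.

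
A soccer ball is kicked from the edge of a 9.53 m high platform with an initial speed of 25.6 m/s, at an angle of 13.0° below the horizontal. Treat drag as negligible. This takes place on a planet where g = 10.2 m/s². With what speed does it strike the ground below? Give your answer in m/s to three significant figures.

29.2 m/s

Resolve: vₓ = 25.60 cos 13.0° = 24.94 m/s and v_y0 = −5.759 m/s (downward).
With up positive and y = 0 at the ground: y(t) = 9.53 + (−5.759) t − 5.100 t². Setting y = 0 and taking the positive root: t = [−5.759 + √(5.759² + 2·10.2·9.53)] / 10.2 = (−5.759 + 15.09) / 10.2 = 0.9144 s.
Vertical velocity at impact: v_y = v_y0 − g t = −5.759 − 10.2 × 0.9144 = −15.09 m/s.
Speed: |v| = √(vₓ² + v_y²) = √(24.94² + 15.09²) = 29.15 m/s.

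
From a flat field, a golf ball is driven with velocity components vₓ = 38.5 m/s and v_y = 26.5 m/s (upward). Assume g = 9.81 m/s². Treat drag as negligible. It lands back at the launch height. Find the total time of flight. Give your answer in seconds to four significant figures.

5.403 s

Time of flight on level ground: T = 2 v_y0 / g = 2 × 26.50 / 9.81 = 5.403 s.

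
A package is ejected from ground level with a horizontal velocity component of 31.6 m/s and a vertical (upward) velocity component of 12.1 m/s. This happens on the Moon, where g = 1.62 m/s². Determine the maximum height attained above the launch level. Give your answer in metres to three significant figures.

45.2 m

At the apex v_y = 0, so H = v_y0²/(2g) = 12.10²/3.240 = 45.19 m.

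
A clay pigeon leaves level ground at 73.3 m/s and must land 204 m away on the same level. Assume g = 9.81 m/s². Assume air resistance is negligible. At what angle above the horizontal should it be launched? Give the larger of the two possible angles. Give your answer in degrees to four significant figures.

R = v₀² sin 2θ / g gives sin 2θ = gR/v₀² = 9.81·204/73.3² = 0.3725.
2θ = 21.87° or 180° − 21.87° = 158.1°, so θ = 10.93° or 79.07°.
The larger angle is 79.07°.

79.07°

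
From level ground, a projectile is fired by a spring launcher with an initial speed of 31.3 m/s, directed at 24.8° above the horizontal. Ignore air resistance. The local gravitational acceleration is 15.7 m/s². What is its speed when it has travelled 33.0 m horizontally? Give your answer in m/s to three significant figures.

Horizontal component vₓ = 31.30 cos 24.8° = 28.41 m/s; vertical v_y0 = 31.30 sin 24.8° = 13.13 m/s.
x = vₓ t ⇒ t = 33.0/28.41 = 1.161 s.
Vertical velocity there: v_y = v_y0 − g t = 13.13 − 15.7 × 1.161 = −5.105 m/s.
Speed: √(vₓ² + v_y²) = √(28.41² + 5.105²) = 28.87 m/s.

28.9 m/s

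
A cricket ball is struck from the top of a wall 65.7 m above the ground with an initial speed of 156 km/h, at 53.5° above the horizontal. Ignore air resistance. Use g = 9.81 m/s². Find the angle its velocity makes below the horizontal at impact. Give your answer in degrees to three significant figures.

Convert: 156 km/h = 156/3.6 = 43.33 m/s.
Resolve: vₓ = 43.33 cos 53.5° = 25.78 m/s and v_y0 = 43.33 sin 53.5° = 34.83 m/s.
The projectile lands when y = 65.7 + (34.83) t − ½·9.81·t² = 0. Positive root: t = (34.83 + √(34.83² + 2·9.81·65.7)) / 9.81 = (34.83 + 50.02) / 9.81 = 8.650 s.
At impact: v_y = v_y0 − g t = −50.02 m/s; vₓ = 25.78 m/s.
Angle below horizontal: arctan(|v_y|/vₓ) = arctan(50.02/25.78) = 62.74°.

62.7°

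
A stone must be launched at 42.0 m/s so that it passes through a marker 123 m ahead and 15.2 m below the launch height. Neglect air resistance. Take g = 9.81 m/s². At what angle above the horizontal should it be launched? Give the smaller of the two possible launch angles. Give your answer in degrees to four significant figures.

13.38°

Trajectory: y = x tanθ − g x² (1 + tan²θ)/(2v₀²). With x = 123, y = −15.2, v₀ = 42.0, g = 9.81:
42.07 tan²θ − 123 tanθ + (26.87) = 0.
tanθ = [123 ± √(123² − 4 × 42.07 × (26.87))] / (2 × 42.07) = (123 ± 103.0) / 84.14, giving tanθ = 0.2378 or 2.686.
θ = 13.38° or 69.58°; the smaller is 13.38°.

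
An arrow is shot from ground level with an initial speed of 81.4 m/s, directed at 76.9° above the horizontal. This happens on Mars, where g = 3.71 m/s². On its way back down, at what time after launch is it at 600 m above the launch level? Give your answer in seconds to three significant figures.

Resolve: vₓ = 81.40 cos 76.9° = 18.45 m/s and v_y0 = 81.40 sin 76.9° = 79.28 m/s.
Height y(t) = 79.28 t − 1.855 t² = 600 gives 1.855 t² − 79.28 t + 600 = 0.
Quadratic formula: t = (79.28 ± √1833.6) / 3.71 = (79.28 ± 42.82) / 3.71 → t = 9.828 s or 32.91 s.
The descending-branch root is 32.91 s.

32.9 s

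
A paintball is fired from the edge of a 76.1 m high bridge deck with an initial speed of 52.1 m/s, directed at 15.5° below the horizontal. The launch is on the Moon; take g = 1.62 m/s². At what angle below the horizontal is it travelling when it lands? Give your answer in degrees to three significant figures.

22.7°

Components: vₓ = 52.10 cos 15.5° = 50.21 m/s, v_y0 = −13.92 m/s (downward).
With up positive and y = 0 at the ground: y(t) = 76.1 + (−13.92) t − 0.8100 t². Setting y = 0 and taking the positive root: t = [−13.92 + √(13.92² + 2·1.62·76.1)] / 1.62 = (−13.92 + 20.99) / 1.62 = 4.360 s.
At impact: v_y = v_y0 − g t = −20.99 m/s; vₓ = 50.21 m/s.
Angle below horizontal: arctan(|v_y|/vₓ) = arctan(20.99/50.21) = 22.69°.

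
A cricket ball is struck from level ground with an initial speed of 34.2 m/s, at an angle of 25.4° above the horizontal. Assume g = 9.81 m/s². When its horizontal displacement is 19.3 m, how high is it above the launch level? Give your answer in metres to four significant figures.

7.250 m

vₓ = 34.20 cos 25.4° = 30.89 m/s; v_y0 = 34.20 sin 25.4° = 14.67 m/s.
x = vₓ t ⇒ t = 19.3/30.89 = 0.6247 s.
Height: y = v_y0 t − ½ g t² = 14.67 × 0.6247 − 4.905 × 0.6247² = 9.164 − 1.914 = 7.250 m.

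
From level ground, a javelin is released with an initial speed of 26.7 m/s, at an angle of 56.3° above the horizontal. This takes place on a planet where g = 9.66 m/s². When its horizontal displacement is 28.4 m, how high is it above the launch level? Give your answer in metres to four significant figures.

24.83 m

Resolve: vₓ = 26.70 cos 56.3° = 14.81 m/s and v_y0 = 26.70 sin 56.3° = 22.21 m/s.
At x = 28.4 m, t = x/vₓ = 28.4/14.81 = 1.917 s.
Height: y = v_y0 t − ½ g t² = 22.21 × 1.917 − 4.830 × 1.917² = 42.58 − 17.75 = 24.83 m.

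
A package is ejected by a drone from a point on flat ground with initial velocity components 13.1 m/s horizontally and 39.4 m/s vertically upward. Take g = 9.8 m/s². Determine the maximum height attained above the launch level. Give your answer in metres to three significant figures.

79.2 m

At the apex v_y = 0, so H = v_y0²/(2g) = 39.40²/19.60 = 79.20 m.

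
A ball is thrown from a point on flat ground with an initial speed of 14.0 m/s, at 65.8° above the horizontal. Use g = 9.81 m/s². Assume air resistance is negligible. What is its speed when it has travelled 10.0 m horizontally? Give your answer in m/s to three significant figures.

7.19 m/s

Resolve: vₓ = 14.00 cos 65.8° = 5.739 m/s and v_y0 = 14.00 sin 65.8° = 12.77 m/s.
Time to reach x = 10.0 m: t = x/vₓ = 10.0/5.739 = 1.742 s.
Vertical velocity there: v_y = v_y0 − g t = 12.77 − 9.81 × 1.742 = −4.324 m/s.
Speed: √(vₓ² + v_y²) = √(5.739² + 4.324²) = 7.186 m/s.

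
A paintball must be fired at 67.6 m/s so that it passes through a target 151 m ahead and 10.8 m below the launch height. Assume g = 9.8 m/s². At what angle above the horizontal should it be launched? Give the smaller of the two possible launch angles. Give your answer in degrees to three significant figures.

5.24°

Trajectory: y = x tanθ − g x² (1 + tan²θ)/(2v₀²). With x = 151, y = −10.8, v₀ = 67.6, g = 9.80:
24.45 tan²θ − 151 tanθ + (13.65) = 0.
tanθ = [151 ± √(151² − 4 × 24.45 × (13.65))] / (2 × 24.45) = (151 ± 146.5) / 48.90, giving tanθ = 0.09175 or 6.084.
θ = 5.242° or 80.67°; the smaller is 5.242°.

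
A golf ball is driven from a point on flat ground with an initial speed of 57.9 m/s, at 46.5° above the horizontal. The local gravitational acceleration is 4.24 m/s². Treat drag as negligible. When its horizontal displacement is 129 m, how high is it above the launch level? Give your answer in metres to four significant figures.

113.7 m

Horizontal component vₓ = 57.90 cos 46.5° = 39.86 m/s; vertical v_y0 = 57.90 sin 46.5° = 42.00 m/s.
x = vₓ t ⇒ t = 129/39.86 = 3.237 s.
Height: y = v_y0 t − ½ g t² = 42.00 × 3.237 − 2.120 × 3.237² = 135.9 − 22.21 = 113.7 m.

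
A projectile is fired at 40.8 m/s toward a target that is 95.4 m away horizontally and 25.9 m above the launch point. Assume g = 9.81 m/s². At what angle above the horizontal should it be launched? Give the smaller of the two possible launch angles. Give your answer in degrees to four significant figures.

Trajectory: y = x tanθ − g x² (1 + tan²θ)/(2v₀²). With x = 95.4, y = 25.9, v₀ = 40.8, g = 9.81:
26.82 tan²θ − 95.4 tanθ + (52.72) = 0.
tanθ = [95.4 ± √(95.4² − 4 × 26.82 × (52.72))] / (2 × 26.82) = (95.4 ± 58.70) / 53.63, giving tanθ = 0.6842 or 2.873.
θ = 34.38° or 70.81°; the smaller is 34.38°.

34.38°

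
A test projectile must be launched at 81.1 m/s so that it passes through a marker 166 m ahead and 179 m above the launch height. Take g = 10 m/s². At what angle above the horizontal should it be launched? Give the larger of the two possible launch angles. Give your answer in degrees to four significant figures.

81.18°

Trajectory: y = x tanθ − g x² (1 + tan²θ)/(2v₀²). With x = 166, y = 179, v₀ = 81.1, g = 10.0:
20.95 tan²θ − 166 tanθ + (199.9) = 0.
tanθ = [166 ± √(166² − 4 × 20.95 × (199.9))] / (2 × 20.95) = (166 ± 103.9) / 41.90, giving tanθ = 1.481 or 6.443.
θ = 55.98° or 81.18°; the larger is 81.18°.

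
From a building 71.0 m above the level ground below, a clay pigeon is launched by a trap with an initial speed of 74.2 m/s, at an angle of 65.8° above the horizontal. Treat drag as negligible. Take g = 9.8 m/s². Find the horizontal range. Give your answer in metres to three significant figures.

Horizontal component vₓ = 74.20 cos 65.8° = 30.42 m/s; vertical v_y0 = 74.20 sin 65.8° = 67.68 m/s.
The projectile lands when y = 71.0 + (67.68) t − ½·9.80·t² = 0. Positive root: t = (67.68 + √(67.68² + 2·9.80·71.0)) / 9.80 = (67.68 + 77.28) / 9.80 = 14.79 s.
Horizontal distance: R = vₓ t = 30.42 × 14.79 = 449.9 m.

450 m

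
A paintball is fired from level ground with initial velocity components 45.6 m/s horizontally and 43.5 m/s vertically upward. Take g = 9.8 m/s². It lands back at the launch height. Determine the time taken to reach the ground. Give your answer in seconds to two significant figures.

Landing at launch height ⇒ T = 2 v_y0 / g = 2 × 43.50 / 9.80 = 8.878 s.

8.9 s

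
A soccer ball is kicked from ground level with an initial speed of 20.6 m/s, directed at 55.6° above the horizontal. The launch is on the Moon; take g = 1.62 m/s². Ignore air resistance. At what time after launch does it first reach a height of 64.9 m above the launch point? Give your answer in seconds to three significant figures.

Resolve: vₓ = 20.60 cos 55.6° = 11.64 m/s and v_y0 = 20.60 sin 55.6° = 17.00 m/s.
Require v_y0 t − ½ g t² = 64.9, i.e. 0.8100 t² − 17.00 t + 64.9 = 0.
t = [17.00 ± √(17.00² − 2·1.62·64.9)] / 1.62 = (17.00 ± 8.868) / 1.62, so t = 5.018 s or t = 15.97 s.
The first (ascending) time is 5.018 s.

5.02 s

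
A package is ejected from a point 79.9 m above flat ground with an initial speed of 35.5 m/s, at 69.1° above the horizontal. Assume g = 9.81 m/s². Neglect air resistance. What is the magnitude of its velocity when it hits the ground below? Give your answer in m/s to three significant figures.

Horizontal component vₓ = 35.50 cos 69.1° = 12.66 m/s; vertical v_y0 = 35.50 sin 69.1° = 33.16 m/s.
The projectile lands when y = 79.9 + (33.16) t − ½·9.81·t² = 0. Positive root: t = (33.16 + √(33.16² + 2·9.81·79.9)) / 9.81 = (33.16 + 51.65) / 9.81 = 8.645 s.
Vertical velocity at impact: v_y = v_y0 − g t = 33.16 − 9.81 × 8.645 = −51.65 m/s.
Speed: |v| = √(vₓ² + v_y²) = √(12.66² + 51.65²) = 53.18 m/s.

53.2 m/s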